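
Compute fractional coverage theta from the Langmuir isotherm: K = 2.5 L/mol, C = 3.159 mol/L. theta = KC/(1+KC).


Langmuir isotherm: theta = K*C / (1 + K*C)
K*C = 2.5 * 3.159 = 7.8975
theta = 7.8975 / (1 + 7.8975) = 7.8975 / 8.8975
theta = 0.8876

0.8876


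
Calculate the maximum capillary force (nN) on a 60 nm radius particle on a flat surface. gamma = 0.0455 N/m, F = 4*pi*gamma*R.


Convert radius: R = 60 nm = 6e-08 m
F = 4 * pi * gamma * R
F = 4 * pi * 0.0455 * 6e-08
F = 3.43062e-08 N = 34.3062 nN

34.3062


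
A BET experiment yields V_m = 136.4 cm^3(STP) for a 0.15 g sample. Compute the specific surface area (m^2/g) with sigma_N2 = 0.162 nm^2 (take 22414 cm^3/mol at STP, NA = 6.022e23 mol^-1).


Number of moles in monolayer = V_m / 22414 = 136.4 / 22414 = 0.00608548
Number of molecules = moles * NA = 0.00608548 * 6.022e23
SA = molecules * sigma / mass
SA = (136.4 / 22414) * 6.022e23 * 0.162e-18 / 0.15
SA = 3957.9 m^2/g

3957.9


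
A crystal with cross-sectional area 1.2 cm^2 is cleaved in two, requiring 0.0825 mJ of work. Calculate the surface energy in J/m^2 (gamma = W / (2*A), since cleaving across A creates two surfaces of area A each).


Convert: A = 1.2 cm^2 = 0.00012 m^2, W = 0.0825 mJ = 8.25e-05 J
Cleaving exposes two faces of area A, so total new surface = 2*A and gamma = W / (2*A)
gamma = 8.25e-05 / (2 * 0.00012)
gamma = 0.344 J/m^2

0.344


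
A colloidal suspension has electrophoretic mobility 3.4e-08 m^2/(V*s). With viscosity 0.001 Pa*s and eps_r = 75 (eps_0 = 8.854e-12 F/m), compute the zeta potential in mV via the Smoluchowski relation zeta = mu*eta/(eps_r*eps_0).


Smoluchowski equation: zeta = mu * eta / (eps_r * eps_0)
zeta = 3.4e-08 * 0.001 / (75 * 8.854e-12)
zeta = 0.051201 V = 51.2 mV

51.2


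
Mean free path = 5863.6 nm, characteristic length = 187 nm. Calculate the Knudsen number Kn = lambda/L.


Knudsen number Kn = lambda / L
Kn = 5863.6 / 187
Kn = 31.3561

31.3561


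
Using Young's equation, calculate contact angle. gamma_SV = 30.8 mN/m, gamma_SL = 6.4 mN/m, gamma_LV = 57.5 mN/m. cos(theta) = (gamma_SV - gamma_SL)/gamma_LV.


cos(theta) = (gamma_SV - gamma_SL) / gamma_LV
cos(theta) = (30.8 - 6.4) / 57.5
cos(theta) = 0.424348
theta = arccos(0.424348) = 64.89 degrees

64.89


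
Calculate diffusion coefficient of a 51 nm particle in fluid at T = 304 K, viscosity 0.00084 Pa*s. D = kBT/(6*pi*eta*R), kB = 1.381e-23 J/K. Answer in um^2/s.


Radius R = 51/2 = 25.5 nm = 2.55e-08 m
D = kB*T / (6*pi*eta*R)
D = 1.381e-23 * 304 / (6 * pi * 0.00084 * 2.55e-08)
D = 1.03979e-11 m^2/s = 10.398 um^2/s

10.398


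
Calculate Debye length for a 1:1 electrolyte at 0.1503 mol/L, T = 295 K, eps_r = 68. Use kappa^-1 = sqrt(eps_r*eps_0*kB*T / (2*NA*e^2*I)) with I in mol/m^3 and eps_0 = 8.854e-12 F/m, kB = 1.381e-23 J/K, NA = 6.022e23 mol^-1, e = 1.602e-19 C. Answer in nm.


Ionic strength I = 0.1503 * 1^2 * 1000 = 150.3 mol/m^3
kappa^-1 = sqrt(68 * 8.854e-12 * 1.381e-23 * 295 / (2 * 6.022e23 * (1.602e-19)^2 * 150.3))
kappa^-1 = 0.727 nm

0.727


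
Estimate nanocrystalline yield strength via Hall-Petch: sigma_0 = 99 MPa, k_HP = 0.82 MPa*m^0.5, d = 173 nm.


d = 173 nm = 1.73e-07 m
sqrt(d) = 0.0004159327
Hall-Petch contribution = k / sqrt(d) = 0.82 / 0.0004159327 = 1971.5 MPa
sigma = sigma_0 + k/sqrt(d) = 99 + 1971.5 = 2070.5 MPa

2070.5


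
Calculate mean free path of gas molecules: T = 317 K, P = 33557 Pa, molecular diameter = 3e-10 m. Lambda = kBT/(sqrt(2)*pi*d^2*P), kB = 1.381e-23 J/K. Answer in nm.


Mean free path: lambda = kB*T / (sqrt(2) * pi * d^2 * P)
lambda = 1.381e-23 * 317 / (sqrt(2) * pi * (3e-10)^2 * 33557)
lambda = 3.26259e-07 m
lambda = 326.26 nm

326.26


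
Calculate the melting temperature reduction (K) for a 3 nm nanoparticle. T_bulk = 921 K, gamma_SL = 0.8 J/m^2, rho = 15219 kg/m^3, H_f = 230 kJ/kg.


Radius R = 3/2 = 1.5 nm = 1.5e-09 m
Convert H_f = 230 kJ/kg = 230000 J/kg
dT = 2 * gamma_SL * T_bulk / (rho * H_f * R)
dT = 2 * 0.8 * 921 / (15219 * 230000 * 1.5e-09)
dT = 280.7 K

280.7


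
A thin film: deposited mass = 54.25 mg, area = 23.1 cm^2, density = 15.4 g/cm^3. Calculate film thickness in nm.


Convert: m = 54.25 mg = 5.4250e-05 kg, A = 23.1 cm^2 = 2.3100e-03 m^2, rho = 15.4 g/cm^3 = 15400 kg/m^3
t = m / (A * rho)
t = 5.4250e-05 / (2.3100e-03 * 15400)
t = 1.5250e-06 m = 1525.0 nm

1525.0


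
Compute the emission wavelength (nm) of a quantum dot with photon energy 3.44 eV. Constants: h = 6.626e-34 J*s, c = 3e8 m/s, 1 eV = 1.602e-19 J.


Convert energy: E = 3.44 eV = 3.44 * 1.602e-19 = 5.51088e-19 J
lambda = h*c / E = 6.626e-34 * 3e8 / 5.51088e-19
lambda = 3.60705e-07 m = 360.7 nm

360.7


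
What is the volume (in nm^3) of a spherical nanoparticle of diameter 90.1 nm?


Radius r = 90.1/2 = 45.05 nm
Volume V = (4/3) * pi * r^3
V = (4/3) * pi * (45.05)^3
V = 382977.27 nm^3

382977.27


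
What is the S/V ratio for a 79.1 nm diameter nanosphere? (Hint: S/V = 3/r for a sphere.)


Radius r = 79.1/2 = 39.55 nm
S/V = 3 / r = 3 / 39.55
S/V = 0.0759 nm^-1

0.0759


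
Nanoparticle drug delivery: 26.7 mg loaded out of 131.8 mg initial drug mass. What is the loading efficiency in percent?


Drug loading efficiency = (drug loaded / drug initial) * 100
DLE = 26.7 / 131.8 * 100
DLE = 0.2026 * 100
DLE = 20.26%

20.26


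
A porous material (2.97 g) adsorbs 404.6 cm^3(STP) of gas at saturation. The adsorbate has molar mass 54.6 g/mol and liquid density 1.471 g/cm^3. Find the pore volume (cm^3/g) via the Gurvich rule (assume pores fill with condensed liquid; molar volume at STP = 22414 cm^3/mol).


Moles adsorbed n = V_ads / 22414 = 404.6 / 22414 = 1.805122e-02 mol
Liquid volume V_liq = n * M / rho_liq = 1.805122e-02 * 54.6 / 1.471 = 0.67002 cm^3
Specific pore volume V_pore = V_liq / m_sample = 0.67002 / 2.97
V_pore = 0.2256 cm^3/g

0.2256


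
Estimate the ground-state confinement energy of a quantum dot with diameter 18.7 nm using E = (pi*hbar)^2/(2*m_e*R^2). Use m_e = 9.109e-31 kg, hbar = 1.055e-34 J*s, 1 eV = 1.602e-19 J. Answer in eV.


Radius R = 18.7/2 = 9.35 nm = 9.35e-09 m
E = (pi * 1.055e-34)^2 / (2 * 9.109e-31 * (9.35e-09)^2)
E(J) = 6.89733e-22
E = E(J) / 1.602e-19 = 0.0043 eV

0.0043


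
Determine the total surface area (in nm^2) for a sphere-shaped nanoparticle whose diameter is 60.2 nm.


Radius r = 60.2/2 = 30.1 nm
Surface area SA = 4 * pi * r^2
SA = 4 * pi * (30.1)^2
SA = 11385.26 nm^2

11385.26


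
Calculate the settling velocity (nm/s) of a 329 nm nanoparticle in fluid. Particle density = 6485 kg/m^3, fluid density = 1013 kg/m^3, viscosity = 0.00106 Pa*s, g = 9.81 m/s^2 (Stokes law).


Radius R = 329/2 nm = 1.645e-07 m
Density difference = 6485 - 1013 = 5472 kg/m^3
v = 2 * R^2 * (rho_p - rho_f) * g / (9 * eta)
v = 2 * (1.645e-07)^2 * 5472 * 9.81 / (9 * 0.00106)
v = 3.04529e-07 m/s = 304.5289 nm/s

304.5289


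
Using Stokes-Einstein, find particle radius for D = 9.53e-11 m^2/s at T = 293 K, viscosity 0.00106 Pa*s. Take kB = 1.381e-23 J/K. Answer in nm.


Stokes-Einstein: R = kB*T / (6*pi*eta*D)
R = 1.381e-23 * 293 / (6 * pi * 0.00106 * 9.53e-11)
R = 2.12501e-09 m = 2.13 nm

2.13


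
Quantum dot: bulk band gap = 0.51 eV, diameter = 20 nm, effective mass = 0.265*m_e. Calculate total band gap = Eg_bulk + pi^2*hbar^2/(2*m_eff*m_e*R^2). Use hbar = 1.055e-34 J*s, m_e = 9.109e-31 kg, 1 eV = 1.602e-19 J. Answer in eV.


Radius R = 20/2 nm = 1e-08 m
Confinement energy dE = pi^2 * hbar^2 / (2 * m_eff * m_e * R^2)
dE = pi^2 * (1.055e-34)^2 / (2 * 0.265 * 9.109e-31 * (1e-08)^2) J, divided by 1.602e-19 J/eV
dE = 0.0142 eV
Total band gap = E_g(bulk) + dE = 0.51 + 0.0142 = 0.5242 eV

0.5242


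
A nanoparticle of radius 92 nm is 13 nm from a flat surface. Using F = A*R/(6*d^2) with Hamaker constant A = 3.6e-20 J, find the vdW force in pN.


Convert to SI: R = 92 nm = 9.2e-08 m, d = 13 nm = 1.3e-08 m
F = A * R / (6 * d^2)
F = 3.6e-20 * 9.2e-08 / (6 * (1.3e-08)^2)
F = 3.26627e-12 N = 3.266 pN

3.266


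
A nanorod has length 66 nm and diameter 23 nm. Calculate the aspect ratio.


Aspect ratio AR = length / diameter
AR = 66 / 23
AR = 2.87

2.87


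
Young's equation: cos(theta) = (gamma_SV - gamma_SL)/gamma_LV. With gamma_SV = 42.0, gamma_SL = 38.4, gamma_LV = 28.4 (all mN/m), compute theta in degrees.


cos(theta) = (gamma_SV - gamma_SL) / gamma_LV
cos(theta) = (42.0 - 38.4) / 28.4
cos(theta) = 0.126761
theta = arccos(0.126761) = 82.72 degrees

82.72


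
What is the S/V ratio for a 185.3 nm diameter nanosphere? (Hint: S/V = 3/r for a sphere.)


Radius r = 185.3/2 = 92.65 nm
S/V = 3 / r = 3 / 92.65
S/V = 0.0324 nm^-1

0.0324


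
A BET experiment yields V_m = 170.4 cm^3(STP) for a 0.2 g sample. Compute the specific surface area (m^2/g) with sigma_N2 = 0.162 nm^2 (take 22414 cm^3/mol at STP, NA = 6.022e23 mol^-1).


Number of moles in monolayer = V_m / 22414 = 170.4 / 22414 = 0.00760239
Number of molecules = moles * NA = 0.00760239 * 6.022e23
SA = molecules * sigma / mass
SA = (170.4 / 22414) * 6.022e23 * 0.162e-18 / 0.2
SA = 3708.3 m^2/g

3708.3


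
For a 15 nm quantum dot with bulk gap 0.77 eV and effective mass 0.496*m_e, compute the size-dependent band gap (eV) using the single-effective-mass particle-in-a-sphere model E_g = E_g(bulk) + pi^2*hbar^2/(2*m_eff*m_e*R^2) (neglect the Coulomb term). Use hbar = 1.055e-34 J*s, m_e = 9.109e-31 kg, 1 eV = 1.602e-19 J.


Radius R = 15/2 nm = 7.5e-09 m
Confinement energy dE = pi^2 * hbar^2 / (2 * m_eff * m_e * R^2)
dE = pi^2 * (1.055e-34)^2 / (2 * 0.496 * 9.109e-31 * (7.5e-09)^2) J, divided by 1.602e-19 J/eV
dE = 0.0135 eV
Total band gap = E_g(bulk) + dE = 0.77 + 0.0135 = 0.7835 eV

0.7835


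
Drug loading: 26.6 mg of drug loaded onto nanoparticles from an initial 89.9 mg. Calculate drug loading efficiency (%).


Drug loading efficiency = (drug loaded / drug initial) * 100
DLE = 26.6 / 89.9 * 100
DLE = 0.2959 * 100
DLE = 29.59%

29.59


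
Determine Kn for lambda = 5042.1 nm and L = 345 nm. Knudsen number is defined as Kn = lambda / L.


Knudsen number Kn = lambda / L
Kn = 5042.1 / 345
Kn = 14.6148

14.6148


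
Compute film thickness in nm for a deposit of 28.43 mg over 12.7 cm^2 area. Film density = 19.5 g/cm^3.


Convert: m = 28.43 mg = 2.8430e-05 kg, A = 12.7 cm^2 = 1.2700e-03 m^2, rho = 19.5 g/cm^3 = 19500 kg/m^3
t = m / (A * rho)
t = 2.8430e-05 / (1.2700e-03 * 19500)
t = 1.1480e-06 m = 1148.0 nm

1148.0


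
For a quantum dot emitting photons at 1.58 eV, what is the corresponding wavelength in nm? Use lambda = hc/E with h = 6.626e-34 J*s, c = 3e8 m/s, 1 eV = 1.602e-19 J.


Convert energy: E = 1.58 eV = 1.58 * 1.602e-19 = 2.53116e-19 J
lambda = h*c / E = 6.626e-34 * 3e8 / 2.53116e-19
lambda = 7.85332e-07 m = 785.3 nm

785.3


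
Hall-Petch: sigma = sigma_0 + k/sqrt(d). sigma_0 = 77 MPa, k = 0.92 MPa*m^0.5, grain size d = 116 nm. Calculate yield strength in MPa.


d = 116 nm = 1.16e-07 m
sqrt(d) = 0.0003405877
Hall-Petch contribution = k / sqrt(d) = 0.92 / 0.0003405877 = 2701.2 MPa
sigma = sigma_0 + k/sqrt(d) = 77 + 2701.2 = 2778.2 MPa

2778.2


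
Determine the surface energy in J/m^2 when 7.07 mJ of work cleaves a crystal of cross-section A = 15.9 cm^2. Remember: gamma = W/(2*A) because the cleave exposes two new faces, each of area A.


Convert: A = 15.9 cm^2 = 0.00159 m^2, W = 7.07 mJ = 0.00707 J
Cleaving exposes two faces of area A, so total new surface = 2*A and gamma = W / (2*A)
gamma = 0.00707 / (2 * 0.00159)
gamma = 2.223 J/m^2

2.223


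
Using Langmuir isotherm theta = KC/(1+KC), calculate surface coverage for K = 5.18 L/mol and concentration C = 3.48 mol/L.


Langmuir isotherm: theta = K*C / (1 + K*C)
K*C = 5.18 * 3.48 = 18.0264
theta = 18.0264 / (1 + 18.0264) = 18.0264 / 19.0264
theta = 0.9474

0.9474


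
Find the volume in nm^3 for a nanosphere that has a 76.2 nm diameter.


Radius r = 76.2/2 = 38.1 nm
Volume V = (4/3) * pi * r^3
V = (4/3) * pi * (38.1)^3
V = 231666.66 nm^3

231666.66


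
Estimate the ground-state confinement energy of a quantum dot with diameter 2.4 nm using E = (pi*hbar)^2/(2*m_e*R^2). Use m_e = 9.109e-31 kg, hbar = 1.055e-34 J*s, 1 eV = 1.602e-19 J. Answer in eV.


Radius R = 2.4/2 = 1.2 nm = 1.2e-09 m
E = (pi * 1.055e-34)^2 / (2 * 9.109e-31 * (1.2e-09)^2)
E(J) = 4.18737e-20
E = E(J) / 1.602e-19 = 0.2614 eV

0.2614


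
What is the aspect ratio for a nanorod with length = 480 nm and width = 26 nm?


Aspect ratio AR = length / diameter
AR = 480 / 26
AR = 18.46

18.46


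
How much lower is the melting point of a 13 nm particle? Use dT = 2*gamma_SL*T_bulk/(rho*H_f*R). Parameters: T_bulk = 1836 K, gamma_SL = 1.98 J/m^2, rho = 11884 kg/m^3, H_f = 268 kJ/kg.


Radius R = 13/2 = 6.5 nm = 6.5e-09 m
Convert H_f = 268 kJ/kg = 268000 J/kg
dT = 2 * gamma_SL * T_bulk / (rho * H_f * R)
dT = 2 * 1.98 * 1836 / (11884 * 268000 * 6.5e-09)
dT = 351.2 K

351.2


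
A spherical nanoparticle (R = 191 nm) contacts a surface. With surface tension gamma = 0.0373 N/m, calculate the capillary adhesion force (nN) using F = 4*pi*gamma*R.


Convert radius: R = 191 nm = 1.91e-07 m
F = 4 * pi * gamma * R
F = 4 * pi * 0.0373 * 1.91e-07
F = 8.95266e-08 N = 89.5266 nN

89.5266


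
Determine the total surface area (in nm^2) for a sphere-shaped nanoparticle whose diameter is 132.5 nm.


Radius r = 132.5/2 = 66.25 nm
Surface area SA = 4 * pi * r^2
SA = 4 * pi * (66.25)^2
SA = 55154.59 nm^2

55154.59


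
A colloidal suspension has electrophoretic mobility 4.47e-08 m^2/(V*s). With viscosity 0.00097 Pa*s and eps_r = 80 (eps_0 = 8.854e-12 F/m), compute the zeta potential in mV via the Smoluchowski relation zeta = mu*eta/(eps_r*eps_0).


Smoluchowski equation: zeta = mu * eta / (eps_r * eps_0)
zeta = 4.47e-08 * 0.00097 / (80 * 8.854e-12)
zeta = 0.061214 V = 61.21 mV

61.21


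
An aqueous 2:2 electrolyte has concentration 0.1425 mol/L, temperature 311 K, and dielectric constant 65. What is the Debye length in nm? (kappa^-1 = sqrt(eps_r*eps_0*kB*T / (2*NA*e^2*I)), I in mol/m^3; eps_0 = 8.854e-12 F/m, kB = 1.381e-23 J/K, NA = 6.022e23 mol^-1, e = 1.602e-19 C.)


Ionic strength I = 0.1425 * 2^2 * 1000 = 570 mol/m^3
kappa^-1 = sqrt(65 * 8.854e-12 * 1.381e-23 * 311 / (2 * 6.022e23 * (1.602e-19)^2 * 570))
kappa^-1 = 0.375 nm

0.375


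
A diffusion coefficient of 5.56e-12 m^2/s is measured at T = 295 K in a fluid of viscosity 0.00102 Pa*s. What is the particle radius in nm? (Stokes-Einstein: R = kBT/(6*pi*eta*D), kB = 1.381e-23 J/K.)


Stokes-Einstein: R = kB*T / (6*pi*eta*D)
R = 1.381e-23 * 295 / (6 * pi * 0.00102 * 5.56e-12)
R = 3.81101e-08 m = 38.11 nm

38.11


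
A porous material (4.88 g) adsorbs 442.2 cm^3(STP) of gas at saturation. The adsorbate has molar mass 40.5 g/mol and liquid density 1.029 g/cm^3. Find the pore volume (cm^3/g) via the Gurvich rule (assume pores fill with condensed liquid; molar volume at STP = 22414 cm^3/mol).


Moles adsorbed n = V_ads / 22414 = 442.2 / 22414 = 1.972874e-02 mol
Liquid volume V_liq = n * M / rho_liq = 1.972874e-02 * 40.5 / 1.029 = 0.77650 cm^3
Specific pore volume V_pore = V_liq / m_sample = 0.77650 / 4.88
V_pore = 0.1591 cm^3/g

0.1591


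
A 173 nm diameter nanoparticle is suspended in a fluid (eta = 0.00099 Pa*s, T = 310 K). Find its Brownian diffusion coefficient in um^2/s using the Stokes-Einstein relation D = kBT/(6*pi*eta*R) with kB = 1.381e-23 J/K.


Radius R = 173/2 = 86.5 nm = 8.65e-08 m
D = kB*T / (6*pi*eta*R)
D = 1.381e-23 * 310 / (6 * pi * 0.00099 * 8.65e-08)
D = 2.65218e-12 m^2/s = 2.652 um^2/s

2.652


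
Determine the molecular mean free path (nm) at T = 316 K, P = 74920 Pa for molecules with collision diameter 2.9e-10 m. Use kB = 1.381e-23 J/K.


Mean free path: lambda = kB*T / (sqrt(2) * pi * d^2 * P)
lambda = 1.381e-23 * 316 / (sqrt(2) * pi * (2.9e-10)^2 * 74920)
lambda = 1.55891e-07 m
lambda = 155.89 nm

155.89


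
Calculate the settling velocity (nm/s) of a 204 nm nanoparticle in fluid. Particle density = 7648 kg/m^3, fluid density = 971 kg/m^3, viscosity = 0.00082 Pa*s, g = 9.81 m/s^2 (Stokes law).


Radius R = 204/2 nm = 1.02e-07 m
Density difference = 7648 - 971 = 6677 kg/m^3
v = 2 * R^2 * (rho_p - rho_f) * g / (9 * eta)
v = 2 * (1.02e-07)^2 * 6677 * 9.81 / (9 * 0.00082)
v = 1.84682e-07 m/s = 184.6819 nm/s

184.6819


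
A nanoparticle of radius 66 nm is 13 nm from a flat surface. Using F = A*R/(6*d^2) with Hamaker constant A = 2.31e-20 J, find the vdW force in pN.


Convert to SI: R = 66 nm = 6.6e-08 m, d = 13 nm = 1.3e-08 m
F = A * R / (6 * d^2)
F = 2.31e-20 * 6.6e-08 / (6 * (1.3e-08)^2)
F = 1.50355e-12 N = 1.504 pN

1.504


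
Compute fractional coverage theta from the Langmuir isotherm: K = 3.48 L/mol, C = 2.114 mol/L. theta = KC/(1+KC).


Langmuir isotherm: theta = K*C / (1 + K*C)
K*C = 3.48 * 2.114 = 7.35672
theta = 7.35672 / (1 + 7.35672) = 7.35672 / 8.35672
theta = 0.8803

0.8803


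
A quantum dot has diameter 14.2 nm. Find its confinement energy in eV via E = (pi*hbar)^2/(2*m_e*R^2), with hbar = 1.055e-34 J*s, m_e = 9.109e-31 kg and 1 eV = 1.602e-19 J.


Radius R = 14.2/2 = 7.1 nm = 7.1e-09 m
E = (pi * 1.055e-34)^2 / (2 * 9.109e-31 * (7.1e-09)^2)
E(J) = 1.19615e-21
E = E(J) / 1.602e-19 = 0.0075 eV

0.0075


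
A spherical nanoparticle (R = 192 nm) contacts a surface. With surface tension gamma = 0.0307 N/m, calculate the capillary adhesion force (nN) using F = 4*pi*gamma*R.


Convert radius: R = 192 nm = 1.92e-07 m
F = 4 * pi * gamma * R
F = 4 * pi * 0.0307 * 1.92e-07
F = 7.40712e-08 N = 74.0712 nN

74.0712


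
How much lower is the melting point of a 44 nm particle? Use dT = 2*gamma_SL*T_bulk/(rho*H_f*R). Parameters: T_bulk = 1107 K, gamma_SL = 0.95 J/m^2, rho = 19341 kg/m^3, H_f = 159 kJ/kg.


Radius R = 44/2 = 22 nm = 2.2e-08 m
Convert H_f = 159 kJ/kg = 159000 J/kg
dT = 2 * gamma_SL * T_bulk / (rho * H_f * R)
dT = 2 * 0.95 * 1107 / (19341 * 159000 * 2.2e-08)
dT = 31.1 K

31.1


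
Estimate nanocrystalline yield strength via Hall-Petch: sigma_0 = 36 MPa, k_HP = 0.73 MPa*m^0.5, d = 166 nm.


d = 166 nm = 1.66e-07 m
sqrt(d) = 0.000407431
Hall-Petch contribution = k / sqrt(d) = 0.73 / 0.000407431 = 1791.7 MPa
sigma = sigma_0 + k/sqrt(d) = 36 + 1791.7 = 1827.7 MPa

1827.7


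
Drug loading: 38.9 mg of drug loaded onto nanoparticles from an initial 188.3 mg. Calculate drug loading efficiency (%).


Drug loading efficiency = (drug loaded / drug initial) * 100
DLE = 38.9 / 188.3 * 100
DLE = 0.2066 * 100
DLE = 20.66%

20.66


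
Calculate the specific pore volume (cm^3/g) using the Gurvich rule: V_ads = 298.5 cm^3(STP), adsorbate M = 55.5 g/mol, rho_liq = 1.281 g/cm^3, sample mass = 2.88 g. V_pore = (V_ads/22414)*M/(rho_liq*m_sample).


Moles adsorbed n = V_ads / 22414 = 298.5 / 22414 = 1.331757e-02 mol
Liquid volume V_liq = n * M / rho_liq = 1.331757e-02 * 55.5 / 1.281 = 0.57699 cm^3
Specific pore volume V_pore = V_liq / m_sample = 0.57699 / 2.88
V_pore = 0.2003 cm^3/g

0.2003


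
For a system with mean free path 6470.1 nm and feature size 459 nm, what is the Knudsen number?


Knudsen number Kn = lambda / L
Kn = 6470.1 / 459
Kn = 14.0961

14.0961


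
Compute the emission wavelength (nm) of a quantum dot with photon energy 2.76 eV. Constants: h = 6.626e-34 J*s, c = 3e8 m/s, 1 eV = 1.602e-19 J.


Convert energy: E = 2.76 eV = 2.76 * 1.602e-19 = 4.42152e-19 J
lambda = h*c / E = 6.626e-34 * 3e8 / 4.42152e-19
lambda = 4.49574e-07 m = 449.6 nm

449.6


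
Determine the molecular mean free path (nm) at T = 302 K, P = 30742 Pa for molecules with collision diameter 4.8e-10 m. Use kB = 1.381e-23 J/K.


Mean free path: lambda = kB*T / (sqrt(2) * pi * d^2 * P)
lambda = 1.381e-23 * 302 / (sqrt(2) * pi * (4.8e-10)^2 * 30742)
lambda = 1.32532e-07 m
lambda = 132.53 nm

132.53


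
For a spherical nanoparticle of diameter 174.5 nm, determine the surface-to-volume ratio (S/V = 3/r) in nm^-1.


Radius r = 174.5/2 = 87.25 nm
S/V = 3 / r = 3 / 87.25
S/V = 0.0344 nm^-1

0.0344


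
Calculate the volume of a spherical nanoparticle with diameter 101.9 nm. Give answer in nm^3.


Radius r = 101.9/2 = 50.95 nm
Volume V = (4/3) * pi * r^3
V = (4/3) * pi * (50.95)^3
V = 554014.55 nm^3

554014.55


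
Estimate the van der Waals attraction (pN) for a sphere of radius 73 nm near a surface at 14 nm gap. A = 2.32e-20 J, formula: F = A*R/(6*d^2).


Convert to SI: R = 73 nm = 7.3e-08 m, d = 14 nm = 1.4e-08 m
F = A * R / (6 * d^2)
F = 2.32e-20 * 7.3e-08 / (6 * (1.4e-08)^2)
F = 1.44014e-12 N = 1.44 pN

1.44


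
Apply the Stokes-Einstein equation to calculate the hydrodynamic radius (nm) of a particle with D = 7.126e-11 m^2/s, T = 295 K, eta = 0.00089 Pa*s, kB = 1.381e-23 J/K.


Stokes-Einstein: R = kB*T / (6*pi*eta*D)
R = 1.381e-23 * 295 / (6 * pi * 0.00089 * 7.126e-11)
R = 3.40784e-09 m = 3.41 nm

3.41


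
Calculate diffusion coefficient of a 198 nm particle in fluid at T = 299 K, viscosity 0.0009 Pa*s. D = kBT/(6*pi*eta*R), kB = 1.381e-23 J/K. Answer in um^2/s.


Radius R = 198/2 = 99 nm = 9.9e-08 m
D = kB*T / (6*pi*eta*R)
D = 1.381e-23 * 299 / (6 * pi * 0.0009 * 9.9e-08)
D = 2.45859e-12 m^2/s = 2.459 um^2/s

2.459


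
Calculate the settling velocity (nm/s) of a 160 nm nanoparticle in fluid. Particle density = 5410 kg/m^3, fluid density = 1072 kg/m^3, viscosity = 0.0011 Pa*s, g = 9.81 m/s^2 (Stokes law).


Radius R = 160/2 nm = 8e-08 m
Density difference = 5410 - 1072 = 4338 kg/m^3
v = 2 * R^2 * (rho_p - rho_f) * g / (9 * eta)
v = 2 * (8e-08)^2 * 4338 * 9.81 / (9 * 0.0011)
v = 5.50216e-08 m/s = 55.0216 nm/s

55.0216


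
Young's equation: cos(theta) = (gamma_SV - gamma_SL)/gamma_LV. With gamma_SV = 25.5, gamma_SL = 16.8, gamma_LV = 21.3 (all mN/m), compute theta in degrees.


cos(theta) = (gamma_SV - gamma_SL) / gamma_LV
cos(theta) = (25.5 - 16.8) / 21.3
cos(theta) = 0.408451
theta = arccos(0.408451) = 65.89 degrees

65.89


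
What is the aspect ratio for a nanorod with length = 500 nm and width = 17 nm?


Aspect ratio AR = length / diameter
AR = 500 / 17
AR = 29.41

29.41


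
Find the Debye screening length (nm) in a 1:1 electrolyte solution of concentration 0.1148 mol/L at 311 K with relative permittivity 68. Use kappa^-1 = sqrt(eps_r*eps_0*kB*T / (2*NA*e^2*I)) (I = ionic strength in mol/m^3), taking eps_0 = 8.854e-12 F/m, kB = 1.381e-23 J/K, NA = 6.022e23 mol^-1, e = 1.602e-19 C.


Ionic strength I = 0.1148 * 1^2 * 1000 = 114.8 mol/m^3
kappa^-1 = sqrt(68 * 8.854e-12 * 1.381e-23 * 311 / (2 * 6.022e23 * (1.602e-19)^2 * 114.8))
kappa^-1 = 0.854 nm

0.854


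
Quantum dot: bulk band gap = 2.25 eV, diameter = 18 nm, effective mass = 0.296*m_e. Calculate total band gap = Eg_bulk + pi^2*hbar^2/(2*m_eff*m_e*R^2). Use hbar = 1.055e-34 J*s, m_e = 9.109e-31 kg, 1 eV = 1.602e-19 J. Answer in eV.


Radius R = 18/2 nm = 9e-09 m
Confinement energy dE = pi^2 * hbar^2 / (2 * m_eff * m_e * R^2)
dE = pi^2 * (1.055e-34)^2 / (2 * 0.296 * 9.109e-31 * (9e-09)^2) J, divided by 1.602e-19 J/eV
dE = 0.0157 eV
Total band gap = E_g(bulk) + dE = 2.25 + 0.0157 = 2.2657 eV

2.2657


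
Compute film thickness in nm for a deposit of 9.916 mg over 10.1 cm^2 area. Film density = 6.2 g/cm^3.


Convert: m = 9.916 mg = 9.9160e-06 kg, A = 10.1 cm^2 = 1.0100e-03 m^2, rho = 6.2 g/cm^3 = 6200 kg/m^3
t = m / (A * rho)
t = 9.9160e-06 / (1.0100e-03 * 6200)
t = 1.5835e-06 m = 1583.5 nm

1583.5


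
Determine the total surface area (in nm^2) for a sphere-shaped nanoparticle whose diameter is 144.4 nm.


Radius r = 144.4/2 = 72.2 nm
Surface area SA = 4 * pi * r^2
SA = 4 * pi * (72.2)^2
SA = 65506.48 nm^2

65506.48


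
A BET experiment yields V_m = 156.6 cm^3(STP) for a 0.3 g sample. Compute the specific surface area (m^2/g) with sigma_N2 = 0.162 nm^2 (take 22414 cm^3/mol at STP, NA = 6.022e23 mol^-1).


Number of moles in monolayer = V_m / 22414 = 156.6 / 22414 = 0.0069867
Number of molecules = moles * NA = 0.0069867 * 6.022e23
SA = molecules * sigma / mass
SA = (156.6 / 22414) * 6.022e23 * 0.162e-18 / 0.3
SA = 2272.0 m^2/g

2272.0


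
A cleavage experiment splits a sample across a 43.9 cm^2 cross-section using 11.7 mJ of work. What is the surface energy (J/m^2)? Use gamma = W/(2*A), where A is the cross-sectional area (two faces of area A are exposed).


Convert: A = 43.9 cm^2 = 0.00439 m^2, W = 11.7 mJ = 0.0117 J
Cleaving exposes two faces of area A, so total new surface = 2*A and gamma = W / (2*A)
gamma = 0.0117 / (2 * 0.00439)
gamma = 1.333 J/m^2

1.333


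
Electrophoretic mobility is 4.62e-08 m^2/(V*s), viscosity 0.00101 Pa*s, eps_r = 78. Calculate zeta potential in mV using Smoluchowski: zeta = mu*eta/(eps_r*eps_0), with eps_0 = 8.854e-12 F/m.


Smoluchowski equation: zeta = mu * eta / (eps_r * eps_0)
zeta = 4.62e-08 * 0.00101 / (78 * 8.854e-12)
zeta = 0.067566 V = 67.57 mV

67.57


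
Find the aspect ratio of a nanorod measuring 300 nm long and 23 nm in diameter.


Aspect ratio AR = length / diameter
AR = 300 / 23
AR = 13.04

13.04


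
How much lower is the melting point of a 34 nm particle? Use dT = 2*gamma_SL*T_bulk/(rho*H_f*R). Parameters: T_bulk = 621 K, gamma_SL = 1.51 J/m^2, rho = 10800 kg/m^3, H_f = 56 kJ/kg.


Radius R = 34/2 = 17 nm = 1.7e-08 m
Convert H_f = 56 kJ/kg = 56000 J/kg
dT = 2 * gamma_SL * T_bulk / (rho * H_f * R)
dT = 2 * 1.51 * 621 / (10800 * 56000 * 1.7e-08)
dT = 182.4 K

182.4


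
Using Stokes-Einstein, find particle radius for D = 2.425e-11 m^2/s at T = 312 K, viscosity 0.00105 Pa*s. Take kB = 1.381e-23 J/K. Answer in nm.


Stokes-Einstein: R = kB*T / (6*pi*eta*D)
R = 1.381e-23 * 312 / (6 * pi * 0.00105 * 2.425e-11)
R = 8.97731e-09 m = 8.98 nm

8.98


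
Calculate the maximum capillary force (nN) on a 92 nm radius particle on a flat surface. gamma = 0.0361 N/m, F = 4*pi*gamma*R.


Convert radius: R = 92 nm = 9.2e-08 m
F = 4 * pi * gamma * R
F = 4 * pi * 0.0361 * 9.2e-08
F = 4.17354e-08 N = 41.7354 nN

41.7354


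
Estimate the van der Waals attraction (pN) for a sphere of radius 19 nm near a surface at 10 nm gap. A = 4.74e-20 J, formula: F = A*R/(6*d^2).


Convert to SI: R = 19 nm = 1.9e-08 m, d = 10 nm = 1e-08 m
F = A * R / (6 * d^2)
F = 4.74e-20 * 1.9e-08 / (6 * (1e-08)^2)
F = 1.501e-12 N = 1.501 pN

1.501


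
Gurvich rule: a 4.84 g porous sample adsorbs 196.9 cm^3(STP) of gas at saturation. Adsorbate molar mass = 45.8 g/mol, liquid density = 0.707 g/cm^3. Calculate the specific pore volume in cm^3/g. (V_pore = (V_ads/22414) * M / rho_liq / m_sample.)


Moles adsorbed n = V_ads / 22414 = 196.9 / 22414 = 8.784688e-03 mol
Liquid volume V_liq = n * M / rho_liq = 8.784688e-03 * 45.8 / 0.707 = 0.56908 cm^3
Specific pore volume V_pore = V_liq / m_sample = 0.56908 / 4.84
V_pore = 0.1176 cm^3/g

0.1176


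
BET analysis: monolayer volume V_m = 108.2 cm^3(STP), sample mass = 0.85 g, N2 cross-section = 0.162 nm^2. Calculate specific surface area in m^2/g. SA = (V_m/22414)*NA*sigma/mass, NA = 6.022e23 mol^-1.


Number of moles in monolayer = V_m / 22414 = 108.2 / 22414 = 0.00482734
Number of molecules = moles * NA = 0.00482734 * 6.022e23
SA = molecules * sigma / mass
SA = (108.2 / 22414) * 6.022e23 * 0.162e-18 / 0.85
SA = 554.0 m^2/g

554.0


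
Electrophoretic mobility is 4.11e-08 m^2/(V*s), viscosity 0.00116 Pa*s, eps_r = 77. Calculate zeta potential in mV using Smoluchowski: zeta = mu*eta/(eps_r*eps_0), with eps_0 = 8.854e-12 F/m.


Smoluchowski equation: zeta = mu * eta / (eps_r * eps_0)
zeta = 4.11e-08 * 0.00116 / (77 * 8.854e-12)
zeta = 0.069931 V = 69.93 mV

69.93


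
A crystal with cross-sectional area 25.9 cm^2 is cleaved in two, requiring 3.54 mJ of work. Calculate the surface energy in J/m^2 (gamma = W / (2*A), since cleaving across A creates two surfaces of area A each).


Convert: A = 25.9 cm^2 = 0.00259 m^2, W = 3.54 mJ = 0.00354 J
Cleaving exposes two faces of area A, so total new surface = 2*A and gamma = W / (2*A)
gamma = 0.00354 / (2 * 0.00259)
gamma = 0.683 J/m^2

0.683


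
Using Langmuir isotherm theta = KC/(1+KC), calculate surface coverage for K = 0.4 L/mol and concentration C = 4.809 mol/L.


Langmuir isotherm: theta = K*C / (1 + K*C)
K*C = 0.4 * 4.809 = 1.9236
theta = 1.9236 / (1 + 1.9236) = 1.9236 / 2.9236
theta = 0.658

0.658


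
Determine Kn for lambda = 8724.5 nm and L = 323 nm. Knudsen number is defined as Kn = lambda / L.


Knudsen number Kn = lambda / L
Kn = 8724.5 / 323
Kn = 27.0108

27.0108


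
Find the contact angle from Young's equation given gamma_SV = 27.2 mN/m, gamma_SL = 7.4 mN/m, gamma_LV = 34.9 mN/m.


cos(theta) = (gamma_SV - gamma_SL) / gamma_LV
cos(theta) = (27.2 - 7.4) / 34.9
cos(theta) = 0.567335
theta = arccos(0.567335) = 55.44 degrees

55.44


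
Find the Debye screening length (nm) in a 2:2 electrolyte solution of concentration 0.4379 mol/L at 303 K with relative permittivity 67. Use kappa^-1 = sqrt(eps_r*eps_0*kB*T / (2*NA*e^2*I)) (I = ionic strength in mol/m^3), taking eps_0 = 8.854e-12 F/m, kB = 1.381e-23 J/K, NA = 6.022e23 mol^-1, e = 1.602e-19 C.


Ionic strength I = 0.4379 * 2^2 * 1000 = 1751.6 mol/m^3
kappa^-1 = sqrt(67 * 8.854e-12 * 1.381e-23 * 303 / (2 * 6.022e23 * (1.602e-19)^2 * 1751.6))
kappa^-1 = 0.214 nm

0.214


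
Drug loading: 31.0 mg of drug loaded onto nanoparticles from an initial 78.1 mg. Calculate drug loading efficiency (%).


Drug loading efficiency = (drug loaded / drug initial) * 100
DLE = 31.0 / 78.1 * 100
DLE = 0.3969 * 100
DLE = 39.69%

39.69


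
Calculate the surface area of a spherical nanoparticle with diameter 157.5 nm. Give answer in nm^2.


Radius r = 157.5/2 = 78.75 nm
Surface area SA = 4 * pi * r^2
SA = 4 * pi * (78.75)^2
SA = 77931.13 nm^2

77931.13


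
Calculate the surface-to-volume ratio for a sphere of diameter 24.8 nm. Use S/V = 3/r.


Radius r = 24.8/2 = 12.4 nm
S/V = 3 / r = 3 / 12.4
S/V = 0.2419 nm^-1

0.2419


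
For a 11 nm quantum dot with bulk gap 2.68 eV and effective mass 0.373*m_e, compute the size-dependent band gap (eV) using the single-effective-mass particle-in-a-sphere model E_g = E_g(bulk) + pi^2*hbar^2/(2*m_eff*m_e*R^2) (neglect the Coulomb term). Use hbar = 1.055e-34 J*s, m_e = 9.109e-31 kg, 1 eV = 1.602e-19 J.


Radius R = 11/2 nm = 5.5e-09 m
Confinement energy dE = pi^2 * hbar^2 / (2 * m_eff * m_e * R^2)
dE = pi^2 * (1.055e-34)^2 / (2 * 0.373 * 9.109e-31 * (5.5e-09)^2) J, divided by 1.602e-19 J/eV
dE = 0.0334 eV
Total band gap = E_g(bulk) + dE = 2.68 + 0.0334 = 2.7134 eV

2.7134


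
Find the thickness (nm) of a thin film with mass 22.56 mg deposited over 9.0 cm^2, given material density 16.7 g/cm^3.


Convert: m = 22.56 mg = 2.2560e-05 kg, A = 9.0 cm^2 = 9.0000e-04 m^2, rho = 16.7 g/cm^3 = 16700 kg/m^3
t = m / (A * rho)
t = 2.2560e-05 / (9.0000e-04 * 16700)
t = 1.5010e-06 m = 1501.0 nm

1501.0


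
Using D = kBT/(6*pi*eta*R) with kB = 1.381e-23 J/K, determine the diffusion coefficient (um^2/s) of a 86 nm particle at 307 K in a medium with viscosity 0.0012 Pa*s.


Radius R = 86/2 = 43 nm = 4.3e-08 m
D = kB*T / (6*pi*eta*R)
D = 1.381e-23 * 307 / (6 * pi * 0.0012 * 4.3e-08)
D = 4.35894e-12 m^2/s = 4.359 um^2/s

4.359


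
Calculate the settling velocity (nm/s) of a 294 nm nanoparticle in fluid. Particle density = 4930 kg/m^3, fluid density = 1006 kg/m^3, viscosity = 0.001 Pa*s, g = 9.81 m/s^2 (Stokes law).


Radius R = 294/2 nm = 1.47e-07 m
Density difference = 4930 - 1006 = 3924 kg/m^3
v = 2 * R^2 * (rho_p - rho_f) * g / (9 * eta)
v = 2 * (1.47e-07)^2 * 3924 * 9.81 / (9 * 0.001)
v = 1.8485e-07 m/s = 184.8503 nm/s

184.8503


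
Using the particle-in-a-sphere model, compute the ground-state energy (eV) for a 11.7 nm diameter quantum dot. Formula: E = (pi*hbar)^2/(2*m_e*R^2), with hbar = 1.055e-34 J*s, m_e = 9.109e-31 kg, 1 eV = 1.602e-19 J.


Radius R = 11.7/2 = 5.85 nm = 5.85e-09 m
E = (pi * 1.055e-34)^2 / (2 * 9.109e-31 * (5.85e-09)^2)
E(J) = 1.76194e-21
E = E(J) / 1.602e-19 = 0.011 eV

0.011


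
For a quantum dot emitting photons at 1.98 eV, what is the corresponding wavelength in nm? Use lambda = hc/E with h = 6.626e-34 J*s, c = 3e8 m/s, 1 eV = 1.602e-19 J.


Convert energy: E = 1.98 eV = 1.98 * 1.602e-19 = 3.17196e-19 J
lambda = h*c / E = 6.626e-34 * 3e8 / 3.17196e-19
lambda = 6.26679e-07 m = 626.7 nm

626.7


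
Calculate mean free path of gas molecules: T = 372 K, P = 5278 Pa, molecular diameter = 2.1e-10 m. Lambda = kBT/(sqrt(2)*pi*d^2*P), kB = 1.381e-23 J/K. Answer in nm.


Mean free path: lambda = kB*T / (sqrt(2) * pi * d^2 * P)
lambda = 1.381e-23 * 372 / (sqrt(2) * pi * (2.1e-10)^2 * 5278)
lambda = 4.9678e-06 m
lambda = 4967.8 nm

4967.8


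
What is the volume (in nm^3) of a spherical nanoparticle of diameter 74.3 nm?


Radius r = 74.3/2 = 37.15 nm
Volume V = (4/3) * pi * r^3
V = (4/3) * pi * (37.15)^3
V = 214765.77 nm^3

214765.77


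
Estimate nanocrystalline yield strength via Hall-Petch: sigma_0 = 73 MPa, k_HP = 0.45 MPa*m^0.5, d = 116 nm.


d = 116 nm = 1.16e-07 m
sqrt(d) = 0.0003405877
Hall-Petch contribution = k / sqrt(d) = 0.45 / 0.0003405877 = 1321.2 MPa
sigma = sigma_0 + k/sqrt(d) = 73 + 1321.2 = 1394.2 MPa

1394.2


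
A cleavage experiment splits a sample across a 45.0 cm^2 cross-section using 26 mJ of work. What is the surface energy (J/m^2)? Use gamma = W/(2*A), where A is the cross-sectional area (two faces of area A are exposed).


Convert: A = 45.0 cm^2 = 0.0045 m^2, W = 26 mJ = 0.026 J
Cleaving exposes two faces of area A, so total new surface = 2*A and gamma = W / (2*A)
gamma = 0.026 / (2 * 0.0045)
gamma = 2.889 J/m^2

2.889


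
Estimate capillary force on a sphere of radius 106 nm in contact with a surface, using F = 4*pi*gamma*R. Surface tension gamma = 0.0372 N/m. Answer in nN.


Convert radius: R = 106 nm = 1.06e-07 m
F = 4 * pi * gamma * R
F = 4 * pi * 0.0372 * 1.06e-07
F = 4.95517e-08 N = 49.5517 nN

49.5517


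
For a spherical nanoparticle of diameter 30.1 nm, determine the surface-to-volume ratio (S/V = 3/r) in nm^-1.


Radius r = 30.1/2 = 15.05 nm
S/V = 3 / r = 3 / 15.05
S/V = 0.1993 nm^-1

0.1993


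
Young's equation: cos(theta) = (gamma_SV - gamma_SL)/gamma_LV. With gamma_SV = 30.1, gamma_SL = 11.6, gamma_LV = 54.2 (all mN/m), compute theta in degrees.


cos(theta) = (gamma_SV - gamma_SL) / gamma_LV
cos(theta) = (30.1 - 11.6) / 54.2
cos(theta) = 0.341328
theta = arccos(0.341328) = 70.04 degrees

70.04


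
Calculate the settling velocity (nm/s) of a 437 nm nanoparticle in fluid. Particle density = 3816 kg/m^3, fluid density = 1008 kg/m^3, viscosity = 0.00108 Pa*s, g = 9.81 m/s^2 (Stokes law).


Radius R = 437/2 nm = 2.185e-07 m
Density difference = 3816 - 1008 = 2808 kg/m^3
v = 2 * R^2 * (rho_p - rho_f) * g / (9 * eta)
v = 2 * (2.185e-07)^2 * 2808 * 9.81 / (9 * 0.00108)
v = 2.70603e-07 m/s = 270.6031 nm/s

270.6031


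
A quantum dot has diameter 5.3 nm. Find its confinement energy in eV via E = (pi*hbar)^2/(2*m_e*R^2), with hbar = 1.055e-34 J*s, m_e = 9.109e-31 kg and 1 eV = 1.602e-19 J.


Radius R = 5.3/2 = 2.65 nm = 2.65e-09 m
E = (pi * 1.055e-34)^2 / (2 * 9.109e-31 * (2.65e-09)^2)
E(J) = 8.58642e-21
E = E(J) / 1.602e-19 = 0.0536 eV

0.0536


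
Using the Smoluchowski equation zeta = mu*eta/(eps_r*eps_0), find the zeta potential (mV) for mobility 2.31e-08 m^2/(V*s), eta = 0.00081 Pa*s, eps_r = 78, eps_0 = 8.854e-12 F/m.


Smoluchowski equation: zeta = mu * eta / (eps_r * eps_0)
zeta = 2.31e-08 * 0.00081 / (78 * 8.854e-12)
zeta = 0.027093 V = 27.09 mV

27.09


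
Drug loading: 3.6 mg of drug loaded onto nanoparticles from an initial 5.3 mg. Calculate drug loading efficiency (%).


Drug loading efficiency = (drug loaded / drug initial) * 100
DLE = 3.6 / 5.3 * 100
DLE = 0.6792 * 100
DLE = 67.92%

67.92


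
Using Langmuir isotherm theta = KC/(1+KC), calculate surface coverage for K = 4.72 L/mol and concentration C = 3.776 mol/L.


Langmuir isotherm: theta = K*C / (1 + K*C)
K*C = 4.72 * 3.776 = 17.82272
theta = 17.82272 / (1 + 17.82272) = 17.82272 / 18.82272
theta = 0.9469

0.9469


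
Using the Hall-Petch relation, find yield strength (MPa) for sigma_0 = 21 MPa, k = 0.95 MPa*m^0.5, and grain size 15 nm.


d = 15 nm = 1.5e-08 m
sqrt(d) = 0.0001224745
Hall-Petch contribution = k / sqrt(d) = 0.95 / 0.0001224745 = 7756.7 MPa
sigma = sigma_0 + k/sqrt(d) = 21 + 7756.7 = 7777.7 MPa

7777.7


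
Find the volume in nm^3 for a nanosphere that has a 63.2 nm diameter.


Radius r = 63.2/2 = 31.6 nm
Volume V = (4/3) * pi * r^3
V = (4/3) * pi * (31.6)^3
V = 132175.16 nm^3

132175.16


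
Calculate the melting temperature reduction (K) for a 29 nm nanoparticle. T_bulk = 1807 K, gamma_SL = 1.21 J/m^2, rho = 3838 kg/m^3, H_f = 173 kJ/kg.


Radius R = 29/2 = 14.5 nm = 1.45e-08 m
Convert H_f = 173 kJ/kg = 173000 J/kg
dT = 2 * gamma_SL * T_bulk / (rho * H_f * R)
dT = 2 * 1.21 * 1807 / (3838 * 173000 * 1.45e-08)
dT = 454.2 K

454.2


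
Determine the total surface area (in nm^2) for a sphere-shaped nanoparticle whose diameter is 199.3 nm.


Radius r = 199.3/2 = 99.65 nm
Surface area SA = 4 * pi * r^2
SA = 4 * pi * (99.65)^2
SA = 124785.6 nm^2

124785.6


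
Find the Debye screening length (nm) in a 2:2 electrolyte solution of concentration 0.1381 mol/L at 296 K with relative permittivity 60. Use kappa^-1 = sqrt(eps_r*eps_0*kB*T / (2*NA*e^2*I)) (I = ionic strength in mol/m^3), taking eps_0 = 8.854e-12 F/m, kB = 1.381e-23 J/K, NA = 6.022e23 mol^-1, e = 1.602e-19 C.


Ionic strength I = 0.1381 * 2^2 * 1000 = 552.4 mol/m^3
kappa^-1 = sqrt(60 * 8.854e-12 * 1.381e-23 * 296 / (2 * 6.022e23 * (1.602e-19)^2 * 552.4))
kappa^-1 = 0.357 nm

0.357


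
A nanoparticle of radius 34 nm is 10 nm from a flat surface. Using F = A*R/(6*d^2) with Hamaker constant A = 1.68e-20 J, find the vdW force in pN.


Convert to SI: R = 34 nm = 3.4e-08 m, d = 10 nm = 1e-08 m
F = A * R / (6 * d^2)
F = 1.68e-20 * 3.4e-08 / (6 * (1e-08)^2)
F = 9.52e-13 N = 0.952 pN

0.952


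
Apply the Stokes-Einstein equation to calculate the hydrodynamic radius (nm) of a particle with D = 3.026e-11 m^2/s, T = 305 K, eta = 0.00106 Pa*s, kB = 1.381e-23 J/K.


Stokes-Einstein: R = kB*T / (6*pi*eta*D)
R = 1.381e-23 * 305 / (6 * pi * 0.00106 * 3.026e-11)
R = 6.96655e-09 m = 6.97 nm

6.97


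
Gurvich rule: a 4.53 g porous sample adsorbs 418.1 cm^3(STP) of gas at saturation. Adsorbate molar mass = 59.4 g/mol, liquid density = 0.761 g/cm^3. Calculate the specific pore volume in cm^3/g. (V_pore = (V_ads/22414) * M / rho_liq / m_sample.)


Moles adsorbed n = V_ads / 22414 = 418.1 / 22414 = 1.865352e-02 mol
Liquid volume V_liq = n * M / rho_liq = 1.865352e-02 * 59.4 / 0.761 = 1.45600 cm^3
Specific pore volume V_pore = V_liq / m_sample = 1.45600 / 4.53
V_pore = 0.3214 cm^3/g

0.3214


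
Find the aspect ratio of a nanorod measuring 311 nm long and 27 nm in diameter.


Aspect ratio AR = length / diameter
AR = 311 / 27
AR = 11.52

11.52


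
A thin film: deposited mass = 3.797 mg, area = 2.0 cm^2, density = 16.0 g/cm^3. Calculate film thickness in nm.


Convert: m = 3.797 mg = 3.7970e-06 kg, A = 2.0 cm^2 = 2.0000e-04 m^2, rho = 16.0 g/cm^3 = 16000 kg/m^3
t = m / (A * rho)
t = 3.7970e-06 / (2.0000e-04 * 16000)
t = 1.1866e-06 m = 1186.6 nm

1186.6


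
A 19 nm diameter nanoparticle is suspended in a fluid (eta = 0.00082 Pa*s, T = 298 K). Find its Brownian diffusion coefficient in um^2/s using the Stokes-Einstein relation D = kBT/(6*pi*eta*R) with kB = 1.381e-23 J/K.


Radius R = 19/2 = 9.5 nm = 9.5e-09 m
D = kB*T / (6*pi*eta*R)
D = 1.381e-23 * 298 / (6 * pi * 0.00082 * 9.5e-09)
D = 2.80267e-11 m^2/s = 28.027 um^2/s

28.027


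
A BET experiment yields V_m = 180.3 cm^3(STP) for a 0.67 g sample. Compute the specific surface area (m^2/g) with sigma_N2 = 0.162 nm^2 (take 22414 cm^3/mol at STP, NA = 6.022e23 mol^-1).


Number of moles in monolayer = V_m / 22414 = 180.3 / 22414 = 0.00804408
Number of molecules = moles * NA = 0.00804408 * 6.022e23
SA = molecules * sigma / mass
SA = (180.3 / 22414) * 6.022e23 * 0.162e-18 / 0.67
SA = 1171.3 m^2/g

1171.3


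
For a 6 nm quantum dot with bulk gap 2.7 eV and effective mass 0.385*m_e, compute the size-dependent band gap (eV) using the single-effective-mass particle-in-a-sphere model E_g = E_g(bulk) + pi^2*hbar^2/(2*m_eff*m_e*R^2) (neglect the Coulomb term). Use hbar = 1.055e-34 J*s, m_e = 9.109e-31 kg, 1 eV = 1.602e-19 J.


Radius R = 6/2 nm = 3e-09 m
Confinement energy dE = pi^2 * hbar^2 / (2 * m_eff * m_e * R^2)
dE = pi^2 * (1.055e-34)^2 / (2 * 0.385 * 9.109e-31 * (3e-09)^2) J, divided by 1.602e-19 J/eV
dE = 0.1086 eV
Total band gap = E_g(bulk) + dE = 2.7 + 0.1086 = 2.8086 eV

2.8086
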